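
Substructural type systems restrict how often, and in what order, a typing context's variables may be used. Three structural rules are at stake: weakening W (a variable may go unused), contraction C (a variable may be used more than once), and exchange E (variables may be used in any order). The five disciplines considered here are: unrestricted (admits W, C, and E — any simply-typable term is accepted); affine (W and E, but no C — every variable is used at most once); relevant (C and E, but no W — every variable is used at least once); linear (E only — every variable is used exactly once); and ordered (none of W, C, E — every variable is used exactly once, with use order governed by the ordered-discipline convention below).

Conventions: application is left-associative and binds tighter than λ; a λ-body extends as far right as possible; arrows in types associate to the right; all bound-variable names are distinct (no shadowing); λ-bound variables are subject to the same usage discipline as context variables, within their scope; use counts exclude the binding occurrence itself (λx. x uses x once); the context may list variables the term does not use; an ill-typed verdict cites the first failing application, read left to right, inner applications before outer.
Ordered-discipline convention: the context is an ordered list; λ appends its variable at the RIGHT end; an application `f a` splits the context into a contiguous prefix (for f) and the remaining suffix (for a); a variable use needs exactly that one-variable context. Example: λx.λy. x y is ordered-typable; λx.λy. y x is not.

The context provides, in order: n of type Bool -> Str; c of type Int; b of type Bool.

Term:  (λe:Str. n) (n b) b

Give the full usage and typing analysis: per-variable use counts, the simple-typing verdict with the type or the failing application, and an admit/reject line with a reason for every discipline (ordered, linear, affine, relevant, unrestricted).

use counts: n ×2; c ×0; b ×2; e (bound) ×0
left-to-right use order: n, n, b, b
typing: the term checks, with type Str
ordered: ✗, needs contraction — n ×2, b ×2; needs weakening: c, e unused
linear: ✗, needs contraction — n ×2, b ×2; needs weakening: c, e unused
affine: ✗, needs contraction — n ×2, b ×2
relevant: ✗, needs weakening: c, e unused
unrestricted: ✓, type-checks (Str) and nothing is barred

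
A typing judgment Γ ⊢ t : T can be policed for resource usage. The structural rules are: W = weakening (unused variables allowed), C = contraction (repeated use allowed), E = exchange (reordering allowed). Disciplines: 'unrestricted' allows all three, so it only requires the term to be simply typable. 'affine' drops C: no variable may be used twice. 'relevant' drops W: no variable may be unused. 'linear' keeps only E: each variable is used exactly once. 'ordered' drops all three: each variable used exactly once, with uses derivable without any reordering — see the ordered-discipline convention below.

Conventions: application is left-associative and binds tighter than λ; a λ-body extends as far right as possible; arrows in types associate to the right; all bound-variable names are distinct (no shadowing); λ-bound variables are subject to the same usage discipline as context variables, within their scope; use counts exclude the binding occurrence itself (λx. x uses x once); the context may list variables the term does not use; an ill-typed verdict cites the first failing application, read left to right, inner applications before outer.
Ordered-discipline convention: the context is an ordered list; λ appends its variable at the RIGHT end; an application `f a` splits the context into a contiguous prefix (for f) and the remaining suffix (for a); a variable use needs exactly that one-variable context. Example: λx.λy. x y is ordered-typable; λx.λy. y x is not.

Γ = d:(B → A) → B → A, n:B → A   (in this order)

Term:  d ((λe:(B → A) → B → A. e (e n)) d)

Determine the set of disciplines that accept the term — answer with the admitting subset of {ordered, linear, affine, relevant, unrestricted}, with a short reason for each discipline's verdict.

admitting disciplines: relevant, unrestricted
use counts: d: 2; n: 1; e (bound): 2
uses in reading order: d, e, e, n, d
typing: well-typed at B → A
ordered ✗ (needs contraction — d ×2, e ×2)
linear ✗ (needs contraction — d ×2, e ×2)
affine ✗ (needs contraction — d ×2, e ×2)
relevant ✓ (at least one use each (d, n, e))
unrestricted ✓ (simply typable at B → A; W, C, E all held)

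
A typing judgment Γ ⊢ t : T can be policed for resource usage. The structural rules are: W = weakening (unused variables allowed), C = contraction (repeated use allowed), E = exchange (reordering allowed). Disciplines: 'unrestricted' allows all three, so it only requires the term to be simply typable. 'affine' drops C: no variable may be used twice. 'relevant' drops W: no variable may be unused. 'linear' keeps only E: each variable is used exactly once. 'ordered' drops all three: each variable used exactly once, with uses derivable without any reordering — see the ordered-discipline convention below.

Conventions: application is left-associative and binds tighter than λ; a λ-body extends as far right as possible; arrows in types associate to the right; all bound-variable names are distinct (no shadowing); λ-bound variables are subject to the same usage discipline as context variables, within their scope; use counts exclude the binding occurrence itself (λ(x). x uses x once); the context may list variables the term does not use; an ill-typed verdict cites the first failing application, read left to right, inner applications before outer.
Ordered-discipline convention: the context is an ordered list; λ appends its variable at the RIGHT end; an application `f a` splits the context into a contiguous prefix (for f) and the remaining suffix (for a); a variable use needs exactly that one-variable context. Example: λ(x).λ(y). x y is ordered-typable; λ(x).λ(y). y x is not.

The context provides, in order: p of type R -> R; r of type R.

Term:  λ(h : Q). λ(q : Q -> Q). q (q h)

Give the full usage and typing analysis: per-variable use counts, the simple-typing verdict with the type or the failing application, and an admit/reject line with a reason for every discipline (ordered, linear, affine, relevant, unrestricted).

use counts: p=0, r=0, h (bound)=1, q (bound)=2
order of uses: q, q, h
typing: the term checks, with type Q -> (Q -> Q) -> Q
ordered: ✗, uses contraction: q ×2; unused: p, r — weakening required
linear: ✗, uses contraction: q ×2; unused: p, r — weakening required
affine: ✗, uses contraction: q ×2
relevant: ✗, unused: p, r — weakening required
unrestricted: ✓, well-typed at Q -> (Q -> Q) -> Q; no restrictions here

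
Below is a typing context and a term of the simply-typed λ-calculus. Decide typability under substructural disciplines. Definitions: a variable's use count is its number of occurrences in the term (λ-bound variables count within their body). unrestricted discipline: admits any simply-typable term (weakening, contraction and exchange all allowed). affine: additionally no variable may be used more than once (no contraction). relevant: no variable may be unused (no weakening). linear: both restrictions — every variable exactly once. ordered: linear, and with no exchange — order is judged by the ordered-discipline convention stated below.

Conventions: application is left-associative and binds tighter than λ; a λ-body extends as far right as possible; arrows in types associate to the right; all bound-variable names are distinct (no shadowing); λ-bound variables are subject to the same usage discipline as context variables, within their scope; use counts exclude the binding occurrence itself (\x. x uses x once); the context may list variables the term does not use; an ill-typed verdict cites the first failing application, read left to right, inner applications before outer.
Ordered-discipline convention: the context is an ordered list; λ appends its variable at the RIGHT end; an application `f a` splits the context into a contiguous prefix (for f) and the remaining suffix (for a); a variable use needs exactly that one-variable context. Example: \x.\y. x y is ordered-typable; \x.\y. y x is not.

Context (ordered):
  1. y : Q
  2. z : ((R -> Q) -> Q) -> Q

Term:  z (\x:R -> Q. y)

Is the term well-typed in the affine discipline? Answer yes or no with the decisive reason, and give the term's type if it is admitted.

yes — none of y, z, x used more than once; term : Q
variable uses: y=1; z=1; x [bound]=0
left-to-right use order: z, y
typing: well-typed at Q
summary: ordered ✗; linear ✗; affine ✓; relevant ✗; unrestricted ✓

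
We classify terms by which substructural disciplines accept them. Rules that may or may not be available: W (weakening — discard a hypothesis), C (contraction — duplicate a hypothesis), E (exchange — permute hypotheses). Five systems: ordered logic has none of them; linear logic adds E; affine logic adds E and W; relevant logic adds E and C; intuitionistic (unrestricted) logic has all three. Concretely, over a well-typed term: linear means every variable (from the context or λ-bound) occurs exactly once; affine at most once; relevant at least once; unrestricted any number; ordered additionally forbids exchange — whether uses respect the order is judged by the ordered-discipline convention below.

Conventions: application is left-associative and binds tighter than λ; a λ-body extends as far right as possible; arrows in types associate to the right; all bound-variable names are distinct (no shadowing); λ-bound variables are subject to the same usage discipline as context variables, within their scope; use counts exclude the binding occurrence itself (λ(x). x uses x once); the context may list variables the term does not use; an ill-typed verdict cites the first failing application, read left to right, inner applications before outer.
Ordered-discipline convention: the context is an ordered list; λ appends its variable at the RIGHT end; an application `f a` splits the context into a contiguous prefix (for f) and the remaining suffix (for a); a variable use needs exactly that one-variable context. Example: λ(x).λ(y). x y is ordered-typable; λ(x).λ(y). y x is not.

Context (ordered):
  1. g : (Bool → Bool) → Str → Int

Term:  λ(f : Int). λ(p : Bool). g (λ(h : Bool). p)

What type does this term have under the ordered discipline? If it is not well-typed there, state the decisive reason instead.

not well-typed under ordered — f, h never used (weakening)
variable uses: g ×1; f (bound) ×0; p (bound) ×1; h (bound) ×0
uses in reading order: g, p
typing: the term checks, with type Int → Bool → Str → Int
all disciplines: ordered ✗ · linear ✗ · affine ✓ · relevant ✗ · unrestricted ✓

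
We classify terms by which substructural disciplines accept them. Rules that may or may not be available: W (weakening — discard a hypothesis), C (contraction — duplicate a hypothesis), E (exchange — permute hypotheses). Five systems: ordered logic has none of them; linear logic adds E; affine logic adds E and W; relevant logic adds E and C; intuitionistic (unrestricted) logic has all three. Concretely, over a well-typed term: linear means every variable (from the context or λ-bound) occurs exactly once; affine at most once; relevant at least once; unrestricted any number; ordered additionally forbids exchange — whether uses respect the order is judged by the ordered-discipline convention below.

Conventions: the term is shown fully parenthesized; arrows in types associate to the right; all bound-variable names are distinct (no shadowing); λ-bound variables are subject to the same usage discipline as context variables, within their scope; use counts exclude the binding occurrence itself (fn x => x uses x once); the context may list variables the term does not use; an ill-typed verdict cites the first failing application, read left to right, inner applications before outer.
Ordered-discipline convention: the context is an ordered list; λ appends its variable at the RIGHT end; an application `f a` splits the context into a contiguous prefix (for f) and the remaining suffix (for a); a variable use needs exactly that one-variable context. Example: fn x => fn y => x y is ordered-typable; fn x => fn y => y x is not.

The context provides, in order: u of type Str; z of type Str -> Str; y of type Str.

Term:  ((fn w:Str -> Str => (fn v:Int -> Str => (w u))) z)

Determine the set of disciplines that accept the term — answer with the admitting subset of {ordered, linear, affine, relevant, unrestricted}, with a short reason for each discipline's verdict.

admitted by: affine, unrestricted
counts: u=1; z=1; y=0; w [bound]=1; v [bound]=0
use order (left to right): w, u, z
typing: the term checks, with type (Int -> Str) -> Str
ordered: ✗ — needs weakening: y, v unused
linear: ✗ — needs weakening: y, v unused
affine: ✓ — none of u, z, y, w, v used more than once
relevant: ✗ — needs weakening: y, v unused
unrestricted: ✓ — simply typable at (Int -> Str) -> Str; W, C, E all held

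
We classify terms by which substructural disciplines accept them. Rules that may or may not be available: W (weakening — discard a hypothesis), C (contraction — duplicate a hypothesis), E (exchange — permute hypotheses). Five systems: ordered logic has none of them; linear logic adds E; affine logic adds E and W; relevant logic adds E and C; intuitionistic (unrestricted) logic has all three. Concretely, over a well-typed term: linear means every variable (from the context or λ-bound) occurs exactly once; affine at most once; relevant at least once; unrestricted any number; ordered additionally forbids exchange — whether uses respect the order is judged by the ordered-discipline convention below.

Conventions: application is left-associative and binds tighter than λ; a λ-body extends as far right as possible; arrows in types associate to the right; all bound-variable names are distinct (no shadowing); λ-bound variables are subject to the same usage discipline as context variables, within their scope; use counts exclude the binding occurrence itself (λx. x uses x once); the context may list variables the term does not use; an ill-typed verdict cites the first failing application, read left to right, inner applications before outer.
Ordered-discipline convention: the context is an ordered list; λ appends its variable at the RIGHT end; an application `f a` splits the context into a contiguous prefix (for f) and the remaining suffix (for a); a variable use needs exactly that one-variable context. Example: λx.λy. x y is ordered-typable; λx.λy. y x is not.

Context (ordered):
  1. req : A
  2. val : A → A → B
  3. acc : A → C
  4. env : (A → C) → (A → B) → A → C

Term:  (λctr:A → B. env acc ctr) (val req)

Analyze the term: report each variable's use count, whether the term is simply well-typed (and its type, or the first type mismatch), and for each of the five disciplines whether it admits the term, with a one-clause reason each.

use counts: req: 1×; val: 1×; acc: 1×; env: 1×; ctr [bound]: 1×
left-to-right use order: env, acc, ctr, val, req
typing: the term checks, with type A → C
ordered: ✗, no ordered split (uses run env, acc, ctr, val, req)
linear: ✓, req, val, acc, env, ctr: one use apiece
affine: ✓, req, val, acc, env, ctr: no repeats, contraction unneeded
relevant: ✓, req, val, acc, env, ctr: all used, weakening unneeded
unrestricted: ✓, typability at A → C is all that's needed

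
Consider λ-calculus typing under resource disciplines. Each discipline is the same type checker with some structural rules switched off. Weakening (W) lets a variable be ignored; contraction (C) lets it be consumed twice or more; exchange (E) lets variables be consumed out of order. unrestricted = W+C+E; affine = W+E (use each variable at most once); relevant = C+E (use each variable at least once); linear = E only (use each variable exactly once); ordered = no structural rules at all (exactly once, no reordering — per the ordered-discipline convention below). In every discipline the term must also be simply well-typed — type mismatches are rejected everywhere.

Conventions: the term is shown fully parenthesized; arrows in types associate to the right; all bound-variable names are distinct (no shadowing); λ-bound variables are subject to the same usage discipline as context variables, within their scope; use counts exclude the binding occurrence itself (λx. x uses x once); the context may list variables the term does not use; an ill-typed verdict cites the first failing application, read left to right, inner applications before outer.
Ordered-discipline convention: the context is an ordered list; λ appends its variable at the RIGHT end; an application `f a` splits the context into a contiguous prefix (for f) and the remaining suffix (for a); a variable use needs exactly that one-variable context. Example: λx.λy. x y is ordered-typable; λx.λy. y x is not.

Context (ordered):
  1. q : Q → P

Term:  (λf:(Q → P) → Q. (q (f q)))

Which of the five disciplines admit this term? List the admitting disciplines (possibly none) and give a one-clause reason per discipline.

admitting disciplines: relevant, unrestricted
usage: q=2, f (bound)=1
uses in reading order: q, f, q
typing: the term checks, with type ((Q → P) → Q) → P
ordered: ✗, q ×2 used more than once (contraction)
linear: ✗, q ×2 used more than once (contraction)
affine: ✗, q ×2 used more than once (contraction)
relevant: ✓, at least one use each (q, f)
unrestricted: ✓, typability at ((Q → P) → Q) → P is all that's needed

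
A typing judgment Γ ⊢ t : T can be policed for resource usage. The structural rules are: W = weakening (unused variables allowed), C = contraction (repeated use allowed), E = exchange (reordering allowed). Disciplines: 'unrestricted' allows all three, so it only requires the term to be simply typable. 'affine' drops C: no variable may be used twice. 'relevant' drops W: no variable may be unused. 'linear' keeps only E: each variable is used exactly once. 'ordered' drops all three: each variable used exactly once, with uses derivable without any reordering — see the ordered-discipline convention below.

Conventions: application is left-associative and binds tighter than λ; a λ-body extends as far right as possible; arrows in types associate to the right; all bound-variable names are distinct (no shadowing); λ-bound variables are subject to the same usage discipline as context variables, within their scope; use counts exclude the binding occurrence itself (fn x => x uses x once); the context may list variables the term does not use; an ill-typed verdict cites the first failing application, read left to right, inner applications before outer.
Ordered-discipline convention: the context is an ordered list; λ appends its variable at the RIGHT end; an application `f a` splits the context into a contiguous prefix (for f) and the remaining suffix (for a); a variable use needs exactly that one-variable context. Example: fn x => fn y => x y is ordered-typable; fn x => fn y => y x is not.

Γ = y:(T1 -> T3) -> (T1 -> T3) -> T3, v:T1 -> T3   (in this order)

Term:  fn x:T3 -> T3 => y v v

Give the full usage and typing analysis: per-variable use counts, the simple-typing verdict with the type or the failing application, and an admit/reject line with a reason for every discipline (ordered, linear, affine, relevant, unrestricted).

use counts: y ×1, v ×2, x [bound] ×0
use order (left to right): y, v, v
typing: well-typed at (T3 -> T3) -> T3
ordered: ✗ — uses contraction: v ×2; x left unused
linear: ✗ — uses contraction: v ×2; x left unused
affine: ✗ — uses contraction: v ×2
relevant: ✗ — x left unused
unrestricted: ✓ — type-checks ((T3 -> T3) -> T3) and nothing is barred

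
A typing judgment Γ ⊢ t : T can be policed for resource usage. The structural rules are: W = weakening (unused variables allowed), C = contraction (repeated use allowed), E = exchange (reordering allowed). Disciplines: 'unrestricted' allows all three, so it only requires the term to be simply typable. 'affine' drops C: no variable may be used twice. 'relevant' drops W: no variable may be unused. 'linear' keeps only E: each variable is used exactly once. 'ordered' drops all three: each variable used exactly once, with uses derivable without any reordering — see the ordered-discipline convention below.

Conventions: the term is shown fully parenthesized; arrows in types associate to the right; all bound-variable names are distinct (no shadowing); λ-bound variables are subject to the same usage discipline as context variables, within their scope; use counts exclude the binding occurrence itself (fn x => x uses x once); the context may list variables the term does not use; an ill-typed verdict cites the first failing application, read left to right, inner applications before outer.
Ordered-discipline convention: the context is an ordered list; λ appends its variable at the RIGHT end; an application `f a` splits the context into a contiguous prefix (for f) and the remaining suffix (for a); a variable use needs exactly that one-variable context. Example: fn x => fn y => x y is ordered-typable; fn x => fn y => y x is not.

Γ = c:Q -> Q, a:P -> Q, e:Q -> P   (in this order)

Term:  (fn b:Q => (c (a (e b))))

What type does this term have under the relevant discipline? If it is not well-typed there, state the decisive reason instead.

term : Q -> Q
usage: c=1, a=1, e=1, b (λ-bound)=1
left-to-right use order: c, a, e, b
typing: the term checks, with type Q -> Q
summary: ordered ✓; linear ✓; affine ✓; relevant ✓; unrestricted ✓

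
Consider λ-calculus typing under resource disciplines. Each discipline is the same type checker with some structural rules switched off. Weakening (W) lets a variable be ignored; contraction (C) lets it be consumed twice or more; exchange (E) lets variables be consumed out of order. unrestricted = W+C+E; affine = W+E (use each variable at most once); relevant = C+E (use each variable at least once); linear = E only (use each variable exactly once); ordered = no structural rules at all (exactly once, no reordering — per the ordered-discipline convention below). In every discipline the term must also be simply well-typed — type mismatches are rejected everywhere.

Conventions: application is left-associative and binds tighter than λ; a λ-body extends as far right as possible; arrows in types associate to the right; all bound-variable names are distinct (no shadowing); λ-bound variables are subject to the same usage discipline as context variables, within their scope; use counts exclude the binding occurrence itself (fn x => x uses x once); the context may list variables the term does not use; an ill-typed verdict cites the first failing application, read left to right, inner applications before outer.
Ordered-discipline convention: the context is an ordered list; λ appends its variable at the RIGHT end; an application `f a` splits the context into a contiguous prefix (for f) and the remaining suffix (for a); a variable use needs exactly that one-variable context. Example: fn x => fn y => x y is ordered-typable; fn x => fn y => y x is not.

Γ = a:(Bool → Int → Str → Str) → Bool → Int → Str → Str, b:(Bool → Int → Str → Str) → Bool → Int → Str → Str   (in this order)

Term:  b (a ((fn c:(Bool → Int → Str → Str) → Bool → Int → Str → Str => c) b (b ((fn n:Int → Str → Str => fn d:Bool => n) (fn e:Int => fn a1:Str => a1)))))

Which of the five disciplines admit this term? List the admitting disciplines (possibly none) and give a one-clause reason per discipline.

accepted by: unrestricted
counts: a: 1, b: 3, c (bound): 1, n (bound): 1, d (bound): 0, e (bound): 0, a1 (bound): 1
uses in reading order: b, a, c, b, b, n, a1
typing: the term checks, with type Bool → Int → Str → Str
ordered ✗ (uses contraction: b ×3; d, e never used (weakening))
linear ✗ (uses contraction: b ×3; d, e never used (weakening))
affine ✗ (uses contraction: b ×3)
relevant ✗ (d, e never used (weakening))
unrestricted ✓ (simply typable at Bool → Int → Str → Str; W, C, E all held)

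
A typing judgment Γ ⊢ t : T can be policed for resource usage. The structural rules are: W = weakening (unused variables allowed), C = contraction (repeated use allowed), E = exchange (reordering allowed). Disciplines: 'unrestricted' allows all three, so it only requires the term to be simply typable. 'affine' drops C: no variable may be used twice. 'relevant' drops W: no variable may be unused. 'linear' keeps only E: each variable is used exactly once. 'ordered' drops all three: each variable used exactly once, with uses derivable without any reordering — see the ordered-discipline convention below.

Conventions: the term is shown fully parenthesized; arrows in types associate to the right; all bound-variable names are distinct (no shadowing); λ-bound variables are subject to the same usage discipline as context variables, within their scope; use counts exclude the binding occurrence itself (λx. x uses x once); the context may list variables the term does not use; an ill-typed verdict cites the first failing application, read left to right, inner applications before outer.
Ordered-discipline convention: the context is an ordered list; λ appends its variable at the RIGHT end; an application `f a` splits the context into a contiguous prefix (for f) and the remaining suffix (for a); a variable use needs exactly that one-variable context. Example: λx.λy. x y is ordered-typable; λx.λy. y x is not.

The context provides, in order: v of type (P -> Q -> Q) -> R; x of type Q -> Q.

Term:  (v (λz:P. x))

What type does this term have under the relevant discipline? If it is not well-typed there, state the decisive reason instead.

not well-typed under relevant — needs weakening: z unused
variable uses: v: 1, x: 1, z (bound): 0
use order (left to right): v, x
typing: ✓ — R
summary: ordered ✗; linear ✗; affine ✓; relevant ✗; unrestricted ✓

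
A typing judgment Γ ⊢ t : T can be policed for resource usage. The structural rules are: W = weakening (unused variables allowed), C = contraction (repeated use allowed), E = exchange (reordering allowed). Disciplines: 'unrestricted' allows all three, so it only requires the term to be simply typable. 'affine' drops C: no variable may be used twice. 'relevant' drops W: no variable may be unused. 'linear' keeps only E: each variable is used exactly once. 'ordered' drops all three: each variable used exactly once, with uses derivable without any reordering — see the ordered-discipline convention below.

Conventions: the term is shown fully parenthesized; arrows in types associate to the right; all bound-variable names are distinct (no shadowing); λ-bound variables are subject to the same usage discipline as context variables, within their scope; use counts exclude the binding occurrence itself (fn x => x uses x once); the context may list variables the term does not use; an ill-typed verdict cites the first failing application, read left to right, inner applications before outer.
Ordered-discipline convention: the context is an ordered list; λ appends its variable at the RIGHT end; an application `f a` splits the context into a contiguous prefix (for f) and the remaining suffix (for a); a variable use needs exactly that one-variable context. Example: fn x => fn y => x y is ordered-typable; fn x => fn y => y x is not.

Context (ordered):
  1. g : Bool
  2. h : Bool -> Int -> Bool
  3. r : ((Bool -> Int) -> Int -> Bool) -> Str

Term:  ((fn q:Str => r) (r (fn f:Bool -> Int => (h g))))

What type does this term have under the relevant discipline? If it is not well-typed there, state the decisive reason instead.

not well-typed under relevant — unused: q, f — weakening required
usage: g ×1, h ×1, r ×2, q [bound] ×0, f [bound] ×0
use order (left to right): r, r, h, g
typing: well-typed — term : ((Bool -> Int) -> Int -> Bool) -> Str
across the five disciplines: ordered ✗ · linear ✗ · affine ✗ · relevant ✗ · unrestricted ✓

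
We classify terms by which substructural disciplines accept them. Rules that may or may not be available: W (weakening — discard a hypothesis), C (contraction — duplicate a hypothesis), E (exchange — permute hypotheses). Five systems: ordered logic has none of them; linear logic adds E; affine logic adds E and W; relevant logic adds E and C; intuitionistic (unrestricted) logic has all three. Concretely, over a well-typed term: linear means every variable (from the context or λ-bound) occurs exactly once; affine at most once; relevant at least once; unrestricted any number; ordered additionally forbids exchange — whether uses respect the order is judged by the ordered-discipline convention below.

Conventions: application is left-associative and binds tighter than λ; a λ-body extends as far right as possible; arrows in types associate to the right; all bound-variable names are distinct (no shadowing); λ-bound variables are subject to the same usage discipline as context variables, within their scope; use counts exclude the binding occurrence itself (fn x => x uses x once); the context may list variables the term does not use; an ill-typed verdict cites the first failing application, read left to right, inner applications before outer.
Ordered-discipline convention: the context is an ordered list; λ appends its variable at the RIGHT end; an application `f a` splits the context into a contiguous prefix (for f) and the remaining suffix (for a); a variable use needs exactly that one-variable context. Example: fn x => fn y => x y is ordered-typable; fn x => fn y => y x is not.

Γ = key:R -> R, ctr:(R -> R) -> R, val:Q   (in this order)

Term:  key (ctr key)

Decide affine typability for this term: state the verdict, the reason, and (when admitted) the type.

no — uses contraction: key ×2
counts: key: 2, ctr: 1, val: 0
left-to-right use order: key, ctr, key
typing: the term checks, with type R
all disciplines: ordered ✗ · linear ✗ · affine ✗ · relevant ✗ · unrestricted ✓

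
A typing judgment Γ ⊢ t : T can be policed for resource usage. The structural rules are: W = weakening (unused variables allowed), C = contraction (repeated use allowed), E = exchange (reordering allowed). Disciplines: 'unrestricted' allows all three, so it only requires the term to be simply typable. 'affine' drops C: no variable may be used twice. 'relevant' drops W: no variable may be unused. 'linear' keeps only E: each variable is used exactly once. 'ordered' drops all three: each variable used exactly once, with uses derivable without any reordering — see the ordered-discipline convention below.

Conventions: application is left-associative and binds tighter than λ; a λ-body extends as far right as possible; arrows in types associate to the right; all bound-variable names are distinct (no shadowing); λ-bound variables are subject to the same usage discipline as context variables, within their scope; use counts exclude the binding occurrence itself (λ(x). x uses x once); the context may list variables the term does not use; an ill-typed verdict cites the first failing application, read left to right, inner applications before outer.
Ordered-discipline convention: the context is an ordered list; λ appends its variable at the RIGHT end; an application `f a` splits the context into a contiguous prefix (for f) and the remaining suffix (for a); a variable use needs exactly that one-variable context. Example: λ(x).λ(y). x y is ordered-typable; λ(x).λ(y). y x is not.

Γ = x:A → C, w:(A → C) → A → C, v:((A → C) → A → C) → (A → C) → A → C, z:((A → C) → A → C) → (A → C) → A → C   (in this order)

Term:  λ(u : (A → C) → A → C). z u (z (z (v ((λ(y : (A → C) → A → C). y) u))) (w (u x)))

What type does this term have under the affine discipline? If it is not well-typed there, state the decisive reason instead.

not well-typed under affine — uses contraction: z ×3, u ×3
counts: x: 1×, w: 1×, v: 1×, z: 3×, u (bound): 3×, y (bound): 1×
uses in reading order: z, u, z, z, v, y, u, w, u, x
typing: ✓ — ((A → C) → A → C) → A → C
all disciplines: ordered ✗ | linear ✗ | affine ✗ | relevant ✓ | unrestricted ✓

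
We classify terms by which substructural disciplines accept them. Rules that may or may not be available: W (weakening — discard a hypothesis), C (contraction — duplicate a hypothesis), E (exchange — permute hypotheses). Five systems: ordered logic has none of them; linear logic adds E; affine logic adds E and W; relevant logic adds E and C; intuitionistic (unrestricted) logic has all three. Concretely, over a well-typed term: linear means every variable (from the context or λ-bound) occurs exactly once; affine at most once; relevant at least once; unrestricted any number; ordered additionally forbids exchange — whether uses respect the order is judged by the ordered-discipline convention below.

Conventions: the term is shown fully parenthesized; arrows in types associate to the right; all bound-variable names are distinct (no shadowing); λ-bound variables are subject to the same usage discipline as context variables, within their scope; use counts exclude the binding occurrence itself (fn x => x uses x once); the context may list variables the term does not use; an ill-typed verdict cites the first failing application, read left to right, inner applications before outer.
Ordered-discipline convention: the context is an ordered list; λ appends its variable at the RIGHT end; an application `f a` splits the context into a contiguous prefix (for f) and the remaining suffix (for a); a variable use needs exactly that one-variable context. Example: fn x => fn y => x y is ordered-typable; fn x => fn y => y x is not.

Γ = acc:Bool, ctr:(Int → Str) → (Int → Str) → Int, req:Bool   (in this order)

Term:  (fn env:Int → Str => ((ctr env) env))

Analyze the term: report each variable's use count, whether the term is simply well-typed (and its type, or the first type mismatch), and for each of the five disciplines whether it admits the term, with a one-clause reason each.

usage: acc: 0, ctr: 1, req: 0, env (λ-bound): 2
use order (left to right): ctr, env, env
typing: well-typed at (Int → Str) → Int
ordered: ✗ — uses contraction: env ×2; acc, req never used (weakening)
linear: ✗ — uses contraction: env ×2; acc, req never used (weakening)
affine: ✗ — uses contraction: env ×2
relevant: ✗ — acc, req never used (weakening)
unrestricted: ✓ — type-checks ((Int → Str) → Int) and nothing is barred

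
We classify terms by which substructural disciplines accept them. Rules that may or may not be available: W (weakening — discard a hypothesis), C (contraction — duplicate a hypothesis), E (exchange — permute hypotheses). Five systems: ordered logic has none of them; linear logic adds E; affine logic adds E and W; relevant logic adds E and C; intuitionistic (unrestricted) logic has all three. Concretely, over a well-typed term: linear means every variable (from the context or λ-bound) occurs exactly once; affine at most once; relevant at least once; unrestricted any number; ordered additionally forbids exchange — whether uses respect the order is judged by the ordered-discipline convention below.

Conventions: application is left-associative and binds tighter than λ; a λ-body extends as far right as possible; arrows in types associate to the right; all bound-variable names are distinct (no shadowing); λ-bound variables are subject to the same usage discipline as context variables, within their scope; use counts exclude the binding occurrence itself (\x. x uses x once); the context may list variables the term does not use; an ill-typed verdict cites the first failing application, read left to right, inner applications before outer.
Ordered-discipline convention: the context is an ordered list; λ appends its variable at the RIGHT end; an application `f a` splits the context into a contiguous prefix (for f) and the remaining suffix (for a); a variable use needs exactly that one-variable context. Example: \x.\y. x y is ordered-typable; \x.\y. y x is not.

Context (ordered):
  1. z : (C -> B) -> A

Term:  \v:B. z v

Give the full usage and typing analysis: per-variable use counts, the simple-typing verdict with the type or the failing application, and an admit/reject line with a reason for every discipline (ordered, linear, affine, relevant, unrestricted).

variable uses: z=1; v [bound]=1
uses in reading order: z, v
typing: ill-typed: an argument B mismatches the expected C -> B
ordered: ✗, a type mismatch blocks all five
linear: ✗, the type mismatch rejects it
affine: ✗, not simply typable
relevant: ✗, fails simple typing
unrestricted: ✗, a type mismatch blocks all five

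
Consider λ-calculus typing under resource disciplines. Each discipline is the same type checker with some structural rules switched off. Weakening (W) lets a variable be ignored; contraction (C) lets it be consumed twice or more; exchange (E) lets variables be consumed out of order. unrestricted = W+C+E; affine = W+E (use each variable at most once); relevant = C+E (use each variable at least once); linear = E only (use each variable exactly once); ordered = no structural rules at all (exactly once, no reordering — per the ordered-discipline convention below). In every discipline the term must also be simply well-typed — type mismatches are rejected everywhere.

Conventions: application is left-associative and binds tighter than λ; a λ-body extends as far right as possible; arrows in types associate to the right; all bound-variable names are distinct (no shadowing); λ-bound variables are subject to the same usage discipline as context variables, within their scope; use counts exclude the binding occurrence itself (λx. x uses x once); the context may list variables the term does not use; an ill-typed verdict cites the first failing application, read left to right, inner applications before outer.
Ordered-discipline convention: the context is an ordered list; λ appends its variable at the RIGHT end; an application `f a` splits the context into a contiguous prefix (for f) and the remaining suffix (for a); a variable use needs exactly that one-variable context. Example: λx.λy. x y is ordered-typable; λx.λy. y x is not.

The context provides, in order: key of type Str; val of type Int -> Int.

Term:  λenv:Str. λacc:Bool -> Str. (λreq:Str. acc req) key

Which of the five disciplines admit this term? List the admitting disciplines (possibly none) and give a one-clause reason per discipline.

admitting disciplines: none
use counts: key: 1, val: 0, env [bound]: 0, acc [bound]: 1, req [bound]: 1
use order (left to right): acc, req, key
typing: ill-typed: a function awaiting Bool gets Str
ordered: ✗, the type mismatch rejects it
linear: ✗, not simply typable
affine: ✗, fails simple typing
relevant: ✗, a type mismatch blocks all five
unrestricted: ✗, the type mismatch rejects it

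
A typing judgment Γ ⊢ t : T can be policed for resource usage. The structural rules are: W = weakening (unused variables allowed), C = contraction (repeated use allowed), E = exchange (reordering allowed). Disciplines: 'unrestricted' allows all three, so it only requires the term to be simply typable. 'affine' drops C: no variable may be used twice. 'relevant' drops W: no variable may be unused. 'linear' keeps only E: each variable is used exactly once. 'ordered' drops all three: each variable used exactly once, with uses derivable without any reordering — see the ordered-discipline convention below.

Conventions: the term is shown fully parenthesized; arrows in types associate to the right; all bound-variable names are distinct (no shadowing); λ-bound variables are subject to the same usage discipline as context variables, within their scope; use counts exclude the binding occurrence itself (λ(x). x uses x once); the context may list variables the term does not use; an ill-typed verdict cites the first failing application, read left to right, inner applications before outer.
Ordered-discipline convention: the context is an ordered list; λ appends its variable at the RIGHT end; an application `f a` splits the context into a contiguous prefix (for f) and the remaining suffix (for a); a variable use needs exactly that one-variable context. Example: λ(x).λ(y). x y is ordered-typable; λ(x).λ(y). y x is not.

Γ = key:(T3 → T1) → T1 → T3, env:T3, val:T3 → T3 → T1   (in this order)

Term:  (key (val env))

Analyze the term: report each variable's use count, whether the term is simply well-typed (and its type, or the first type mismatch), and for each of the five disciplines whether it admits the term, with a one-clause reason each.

variable uses: key: 1×, env: 1×, val: 1×
left-to-right use order: key, val, env
typing: the term checks, with type T1 → T3
ordered ✗ (no ordered split (uses run key, val, env))
linear ✓ (key, env, val: one use apiece)
affine ✓ (none of key, env, val used more than once)
relevant ✓ (at least one use each (key, env, val))
unrestricted ✓ (well-typed at T1 → T3; no restrictions here)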